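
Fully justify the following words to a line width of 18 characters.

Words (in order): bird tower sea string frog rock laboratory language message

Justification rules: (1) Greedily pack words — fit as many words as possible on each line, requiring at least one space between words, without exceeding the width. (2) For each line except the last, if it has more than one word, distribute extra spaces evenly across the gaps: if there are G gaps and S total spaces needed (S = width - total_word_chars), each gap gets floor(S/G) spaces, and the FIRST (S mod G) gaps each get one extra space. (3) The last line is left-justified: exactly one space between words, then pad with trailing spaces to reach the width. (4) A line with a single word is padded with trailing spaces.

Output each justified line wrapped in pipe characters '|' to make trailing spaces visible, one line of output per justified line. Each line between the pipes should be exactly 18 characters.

Answer: |bird   tower   sea|
|string  frog  rock|
|laboratory        |
|language message  |

Derivation:
Line 1: ['bird', 'tower', 'sea'] (min_width=14, slack=4)
Line 2: ['string', 'frog', 'rock'] (min_width=16, slack=2)
Line 3: ['laboratory'] (min_width=10, slack=8)
Line 4: ['language', 'message'] (min_width=16, slack=2)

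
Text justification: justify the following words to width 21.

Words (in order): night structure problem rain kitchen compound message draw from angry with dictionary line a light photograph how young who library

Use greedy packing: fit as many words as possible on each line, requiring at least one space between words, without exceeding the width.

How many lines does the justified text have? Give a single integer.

Line 1: ['night', 'structure'] (min_width=15, slack=6)
Line 2: ['problem', 'rain', 'kitchen'] (min_width=20, slack=1)
Line 3: ['compound', 'message', 'draw'] (min_width=21, slack=0)
Line 4: ['from', 'angry', 'with'] (min_width=15, slack=6)
Line 5: ['dictionary', 'line', 'a'] (min_width=17, slack=4)
Line 6: ['light', 'photograph', 'how'] (min_width=20, slack=1)
Line 7: ['young', 'who', 'library'] (min_width=17, slack=4)
Total lines: 7

Answer: 7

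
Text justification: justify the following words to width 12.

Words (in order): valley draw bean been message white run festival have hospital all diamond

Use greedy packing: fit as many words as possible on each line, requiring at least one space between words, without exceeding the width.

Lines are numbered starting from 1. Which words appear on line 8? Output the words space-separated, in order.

Answer: diamond

Derivation:
Line 1: ['valley', 'draw'] (min_width=11, slack=1)
Line 2: ['bean', 'been'] (min_width=9, slack=3)
Line 3: ['message'] (min_width=7, slack=5)
Line 4: ['white', 'run'] (min_width=9, slack=3)
Line 5: ['festival'] (min_width=8, slack=4)
Line 6: ['have'] (min_width=4, slack=8)
Line 7: ['hospital', 'all'] (min_width=12, slack=0)
Line 8: ['diamond'] (min_width=7, slack=5)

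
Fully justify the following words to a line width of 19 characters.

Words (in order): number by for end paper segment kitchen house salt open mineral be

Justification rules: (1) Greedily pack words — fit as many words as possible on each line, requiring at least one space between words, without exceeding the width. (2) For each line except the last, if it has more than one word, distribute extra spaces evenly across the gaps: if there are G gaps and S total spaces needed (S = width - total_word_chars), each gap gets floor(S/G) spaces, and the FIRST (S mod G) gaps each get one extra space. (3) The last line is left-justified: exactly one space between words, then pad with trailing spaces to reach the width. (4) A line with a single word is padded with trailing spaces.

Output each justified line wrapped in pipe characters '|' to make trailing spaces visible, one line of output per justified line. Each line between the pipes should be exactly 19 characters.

Answer: |number  by  for end|
|paper       segment|
|kitchen  house salt|
|open mineral be    |

Derivation:
Line 1: ['number', 'by', 'for', 'end'] (min_width=17, slack=2)
Line 2: ['paper', 'segment'] (min_width=13, slack=6)
Line 3: ['kitchen', 'house', 'salt'] (min_width=18, slack=1)
Line 4: ['open', 'mineral', 'be'] (min_width=15, slack=4)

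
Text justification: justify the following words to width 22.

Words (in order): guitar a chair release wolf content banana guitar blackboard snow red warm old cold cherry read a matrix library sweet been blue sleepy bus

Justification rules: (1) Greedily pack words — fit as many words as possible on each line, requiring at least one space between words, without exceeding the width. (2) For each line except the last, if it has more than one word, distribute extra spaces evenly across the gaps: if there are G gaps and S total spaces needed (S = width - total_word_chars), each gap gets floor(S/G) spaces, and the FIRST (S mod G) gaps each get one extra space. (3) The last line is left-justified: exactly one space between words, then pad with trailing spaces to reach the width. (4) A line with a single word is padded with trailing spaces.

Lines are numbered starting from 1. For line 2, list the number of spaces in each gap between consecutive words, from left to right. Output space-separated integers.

Line 1: ['guitar', 'a', 'chair', 'release'] (min_width=22, slack=0)
Line 2: ['wolf', 'content', 'banana'] (min_width=19, slack=3)
Line 3: ['guitar', 'blackboard', 'snow'] (min_width=22, slack=0)
Line 4: ['red', 'warm', 'old', 'cold'] (min_width=17, slack=5)
Line 5: ['cherry', 'read', 'a', 'matrix'] (min_width=20, slack=2)
Line 6: ['library', 'sweet', 'been'] (min_width=18, slack=4)
Line 7: ['blue', 'sleepy', 'bus'] (min_width=15, slack=7)

Answer: 3 2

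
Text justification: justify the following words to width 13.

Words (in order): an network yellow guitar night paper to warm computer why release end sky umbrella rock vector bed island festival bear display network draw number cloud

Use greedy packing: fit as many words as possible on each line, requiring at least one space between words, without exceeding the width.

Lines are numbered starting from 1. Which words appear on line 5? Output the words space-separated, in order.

Answer: computer why

Derivation:
Line 1: ['an', 'network'] (min_width=10, slack=3)
Line 2: ['yellow', 'guitar'] (min_width=13, slack=0)
Line 3: ['night', 'paper'] (min_width=11, slack=2)
Line 4: ['to', 'warm'] (min_width=7, slack=6)
Line 5: ['computer', 'why'] (min_width=12, slack=1)
Line 6: ['release', 'end'] (min_width=11, slack=2)
Line 7: ['sky', 'umbrella'] (min_width=12, slack=1)
Line 8: ['rock', 'vector'] (min_width=11, slack=2)
Line 9: ['bed', 'island'] (min_width=10, slack=3)
Line 10: ['festival', 'bear'] (min_width=13, slack=0)
Line 11: ['display'] (min_width=7, slack=6)
Line 12: ['network', 'draw'] (min_width=12, slack=1)
Line 13: ['number', 'cloud'] (min_width=12, slack=1)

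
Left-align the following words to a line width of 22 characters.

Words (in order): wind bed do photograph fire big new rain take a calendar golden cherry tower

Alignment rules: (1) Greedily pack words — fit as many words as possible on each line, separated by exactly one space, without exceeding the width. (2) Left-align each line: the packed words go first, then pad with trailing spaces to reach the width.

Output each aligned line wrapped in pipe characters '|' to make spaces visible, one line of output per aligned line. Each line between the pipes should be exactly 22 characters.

Line 1: ['wind', 'bed', 'do', 'photograph'] (min_width=22, slack=0)
Line 2: ['fire', 'big', 'new', 'rain', 'take'] (min_width=22, slack=0)
Line 3: ['a', 'calendar', 'golden'] (min_width=17, slack=5)
Line 4: ['cherry', 'tower'] (min_width=12, slack=10)

Answer: |wind bed do photograph|
|fire big new rain take|
|a calendar golden     |
|cherry tower          |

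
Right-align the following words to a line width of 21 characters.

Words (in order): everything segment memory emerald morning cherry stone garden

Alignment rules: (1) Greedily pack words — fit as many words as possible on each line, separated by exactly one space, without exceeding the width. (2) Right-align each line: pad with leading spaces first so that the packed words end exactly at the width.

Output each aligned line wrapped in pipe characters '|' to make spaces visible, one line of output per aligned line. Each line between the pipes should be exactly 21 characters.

Answer: |   everything segment|
|       memory emerald|
| morning cherry stone|
|               garden|

Derivation:
Line 1: ['everything', 'segment'] (min_width=18, slack=3)
Line 2: ['memory', 'emerald'] (min_width=14, slack=7)
Line 3: ['morning', 'cherry', 'stone'] (min_width=20, slack=1)
Line 4: ['garden'] (min_width=6, slack=15)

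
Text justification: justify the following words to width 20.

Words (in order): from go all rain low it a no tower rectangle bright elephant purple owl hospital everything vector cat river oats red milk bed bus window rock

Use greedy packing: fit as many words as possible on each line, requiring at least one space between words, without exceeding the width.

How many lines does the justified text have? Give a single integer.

Answer: 8

Derivation:
Line 1: ['from', 'go', 'all', 'rain', 'low'] (min_width=20, slack=0)
Line 2: ['it', 'a', 'no', 'tower'] (min_width=13, slack=7)
Line 3: ['rectangle', 'bright'] (min_width=16, slack=4)
Line 4: ['elephant', 'purple', 'owl'] (min_width=19, slack=1)
Line 5: ['hospital', 'everything'] (min_width=19, slack=1)
Line 6: ['vector', 'cat', 'river'] (min_width=16, slack=4)
Line 7: ['oats', 'red', 'milk', 'bed'] (min_width=17, slack=3)
Line 8: ['bus', 'window', 'rock'] (min_width=15, slack=5)
Total lines: 8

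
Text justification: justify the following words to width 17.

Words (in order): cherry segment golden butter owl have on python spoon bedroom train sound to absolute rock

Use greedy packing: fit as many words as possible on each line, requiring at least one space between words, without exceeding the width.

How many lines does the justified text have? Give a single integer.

Line 1: ['cherry', 'segment'] (min_width=14, slack=3)
Line 2: ['golden', 'butter', 'owl'] (min_width=17, slack=0)
Line 3: ['have', 'on', 'python'] (min_width=14, slack=3)
Line 4: ['spoon', 'bedroom'] (min_width=13, slack=4)
Line 5: ['train', 'sound', 'to'] (min_width=14, slack=3)
Line 6: ['absolute', 'rock'] (min_width=13, slack=4)
Total lines: 6

Answer: 6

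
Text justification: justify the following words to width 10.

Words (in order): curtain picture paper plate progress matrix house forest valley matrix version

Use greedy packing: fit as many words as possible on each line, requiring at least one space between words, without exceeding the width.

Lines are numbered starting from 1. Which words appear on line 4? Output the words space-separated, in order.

Answer: plate

Derivation:
Line 1: ['curtain'] (min_width=7, slack=3)
Line 2: ['picture'] (min_width=7, slack=3)
Line 3: ['paper'] (min_width=5, slack=5)
Line 4: ['plate'] (min_width=5, slack=5)
Line 5: ['progress'] (min_width=8, slack=2)
Line 6: ['matrix'] (min_width=6, slack=4)
Line 7: ['house'] (min_width=5, slack=5)
Line 8: ['forest'] (min_width=6, slack=4)
Line 9: ['valley'] (min_width=6, slack=4)
Line 10: ['matrix'] (min_width=6, slack=4)
Line 11: ['version'] (min_width=7, slack=3)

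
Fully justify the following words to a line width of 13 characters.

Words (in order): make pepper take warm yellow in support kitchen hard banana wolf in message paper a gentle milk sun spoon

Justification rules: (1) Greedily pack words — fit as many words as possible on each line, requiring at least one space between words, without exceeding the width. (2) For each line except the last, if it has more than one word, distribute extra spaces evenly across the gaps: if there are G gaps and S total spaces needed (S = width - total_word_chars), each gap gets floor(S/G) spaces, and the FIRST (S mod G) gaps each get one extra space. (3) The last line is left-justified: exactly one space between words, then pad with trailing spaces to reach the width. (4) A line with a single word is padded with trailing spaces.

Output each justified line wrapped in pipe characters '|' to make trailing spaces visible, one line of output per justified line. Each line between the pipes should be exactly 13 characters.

Line 1: ['make', 'pepper'] (min_width=11, slack=2)
Line 2: ['take', 'warm'] (min_width=9, slack=4)
Line 3: ['yellow', 'in'] (min_width=9, slack=4)
Line 4: ['support'] (min_width=7, slack=6)
Line 5: ['kitchen', 'hard'] (min_width=12, slack=1)
Line 6: ['banana', 'wolf'] (min_width=11, slack=2)
Line 7: ['in', 'message'] (min_width=10, slack=3)
Line 8: ['paper', 'a'] (min_width=7, slack=6)
Line 9: ['gentle', 'milk'] (min_width=11, slack=2)
Line 10: ['sun', 'spoon'] (min_width=9, slack=4)

Answer: |make   pepper|
|take     warm|
|yellow     in|
|support      |
|kitchen  hard|
|banana   wolf|
|in    message|
|paper       a|
|gentle   milk|
|sun spoon    |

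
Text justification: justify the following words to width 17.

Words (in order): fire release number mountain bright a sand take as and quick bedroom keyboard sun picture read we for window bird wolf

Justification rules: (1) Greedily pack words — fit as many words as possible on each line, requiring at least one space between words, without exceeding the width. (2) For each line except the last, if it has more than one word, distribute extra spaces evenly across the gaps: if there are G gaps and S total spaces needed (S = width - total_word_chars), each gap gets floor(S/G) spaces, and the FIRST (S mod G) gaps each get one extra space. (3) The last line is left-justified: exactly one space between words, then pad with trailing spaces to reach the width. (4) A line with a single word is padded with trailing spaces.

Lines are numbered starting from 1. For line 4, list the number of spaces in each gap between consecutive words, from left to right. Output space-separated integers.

Answer: 1 1 1

Derivation:
Line 1: ['fire', 'release'] (min_width=12, slack=5)
Line 2: ['number', 'mountain'] (min_width=15, slack=2)
Line 3: ['bright', 'a', 'sand'] (min_width=13, slack=4)
Line 4: ['take', 'as', 'and', 'quick'] (min_width=17, slack=0)
Line 5: ['bedroom', 'keyboard'] (min_width=16, slack=1)
Line 6: ['sun', 'picture', 'read'] (min_width=16, slack=1)
Line 7: ['we', 'for', 'window'] (min_width=13, slack=4)
Line 8: ['bird', 'wolf'] (min_width=9, slack=8)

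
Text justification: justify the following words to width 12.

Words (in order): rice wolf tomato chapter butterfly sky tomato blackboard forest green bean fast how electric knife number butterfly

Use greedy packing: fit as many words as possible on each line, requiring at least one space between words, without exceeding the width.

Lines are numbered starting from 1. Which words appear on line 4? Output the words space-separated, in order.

Line 1: ['rice', 'wolf'] (min_width=9, slack=3)
Line 2: ['tomato'] (min_width=6, slack=6)
Line 3: ['chapter'] (min_width=7, slack=5)
Line 4: ['butterfly'] (min_width=9, slack=3)
Line 5: ['sky', 'tomato'] (min_width=10, slack=2)
Line 6: ['blackboard'] (min_width=10, slack=2)
Line 7: ['forest', 'green'] (min_width=12, slack=0)
Line 8: ['bean', 'fast'] (min_width=9, slack=3)
Line 9: ['how', 'electric'] (min_width=12, slack=0)
Line 10: ['knife', 'number'] (min_width=12, slack=0)
Line 11: ['butterfly'] (min_width=9, slack=3)

Answer: butterfly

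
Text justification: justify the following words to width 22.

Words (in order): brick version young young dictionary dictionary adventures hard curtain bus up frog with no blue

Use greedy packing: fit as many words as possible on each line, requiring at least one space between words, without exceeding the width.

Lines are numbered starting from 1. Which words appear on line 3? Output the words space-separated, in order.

Answer: dictionary adventures

Derivation:
Line 1: ['brick', 'version', 'young'] (min_width=19, slack=3)
Line 2: ['young', 'dictionary'] (min_width=16, slack=6)
Line 3: ['dictionary', 'adventures'] (min_width=21, slack=1)
Line 4: ['hard', 'curtain', 'bus', 'up'] (min_width=19, slack=3)
Line 5: ['frog', 'with', 'no', 'blue'] (min_width=17, slack=5)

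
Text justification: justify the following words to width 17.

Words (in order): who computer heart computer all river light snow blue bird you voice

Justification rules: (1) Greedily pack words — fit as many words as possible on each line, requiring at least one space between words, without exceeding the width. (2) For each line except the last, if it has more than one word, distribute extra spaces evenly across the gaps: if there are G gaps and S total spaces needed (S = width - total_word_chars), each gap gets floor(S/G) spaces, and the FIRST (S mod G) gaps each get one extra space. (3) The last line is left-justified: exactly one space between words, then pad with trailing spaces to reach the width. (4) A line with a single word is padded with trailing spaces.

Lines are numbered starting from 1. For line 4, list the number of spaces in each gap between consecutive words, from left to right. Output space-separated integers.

Line 1: ['who', 'computer'] (min_width=12, slack=5)
Line 2: ['heart', 'computer'] (min_width=14, slack=3)
Line 3: ['all', 'river', 'light'] (min_width=15, slack=2)
Line 4: ['snow', 'blue', 'bird'] (min_width=14, slack=3)
Line 5: ['you', 'voice'] (min_width=9, slack=8)

Answer: 3 2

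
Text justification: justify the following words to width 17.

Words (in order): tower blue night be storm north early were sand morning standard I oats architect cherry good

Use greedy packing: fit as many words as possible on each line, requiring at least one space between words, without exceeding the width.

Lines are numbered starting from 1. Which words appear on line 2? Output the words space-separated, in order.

Line 1: ['tower', 'blue', 'night'] (min_width=16, slack=1)
Line 2: ['be', 'storm', 'north'] (min_width=14, slack=3)
Line 3: ['early', 'were', 'sand'] (min_width=15, slack=2)
Line 4: ['morning', 'standard'] (min_width=16, slack=1)
Line 5: ['I', 'oats', 'architect'] (min_width=16, slack=1)
Line 6: ['cherry', 'good'] (min_width=11, slack=6)

Answer: be storm north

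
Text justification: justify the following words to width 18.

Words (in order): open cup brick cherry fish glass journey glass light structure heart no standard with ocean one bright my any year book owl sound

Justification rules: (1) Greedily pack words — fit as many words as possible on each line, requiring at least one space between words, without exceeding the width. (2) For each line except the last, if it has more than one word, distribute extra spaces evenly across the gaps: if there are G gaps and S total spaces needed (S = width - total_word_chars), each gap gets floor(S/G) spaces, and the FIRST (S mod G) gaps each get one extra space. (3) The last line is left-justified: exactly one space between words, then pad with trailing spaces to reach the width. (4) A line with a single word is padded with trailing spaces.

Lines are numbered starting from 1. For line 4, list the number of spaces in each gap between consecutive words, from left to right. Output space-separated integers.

Line 1: ['open', 'cup', 'brick'] (min_width=14, slack=4)
Line 2: ['cherry', 'fish', 'glass'] (min_width=17, slack=1)
Line 3: ['journey', 'glass'] (min_width=13, slack=5)
Line 4: ['light', 'structure'] (min_width=15, slack=3)
Line 5: ['heart', 'no', 'standard'] (min_width=17, slack=1)
Line 6: ['with', 'ocean', 'one'] (min_width=14, slack=4)
Line 7: ['bright', 'my', 'any', 'year'] (min_width=18, slack=0)
Line 8: ['book', 'owl', 'sound'] (min_width=14, slack=4)

Answer: 4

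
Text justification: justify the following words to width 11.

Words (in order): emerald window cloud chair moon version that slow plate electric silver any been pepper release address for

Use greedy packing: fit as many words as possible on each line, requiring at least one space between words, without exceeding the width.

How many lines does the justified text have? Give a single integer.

Line 1: ['emerald'] (min_width=7, slack=4)
Line 2: ['window'] (min_width=6, slack=5)
Line 3: ['cloud', 'chair'] (min_width=11, slack=0)
Line 4: ['moon'] (min_width=4, slack=7)
Line 5: ['version'] (min_width=7, slack=4)
Line 6: ['that', 'slow'] (min_width=9, slack=2)
Line 7: ['plate'] (min_width=5, slack=6)
Line 8: ['electric'] (min_width=8, slack=3)
Line 9: ['silver', 'any'] (min_width=10, slack=1)
Line 10: ['been', 'pepper'] (min_width=11, slack=0)
Line 11: ['release'] (min_width=7, slack=4)
Line 12: ['address', 'for'] (min_width=11, slack=0)
Total lines: 12

Answer: 12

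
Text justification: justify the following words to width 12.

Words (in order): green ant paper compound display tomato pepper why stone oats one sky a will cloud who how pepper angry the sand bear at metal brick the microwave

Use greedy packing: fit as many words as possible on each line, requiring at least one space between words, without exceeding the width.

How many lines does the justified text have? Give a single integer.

Line 1: ['green', 'ant'] (min_width=9, slack=3)
Line 2: ['paper'] (min_width=5, slack=7)
Line 3: ['compound'] (min_width=8, slack=4)
Line 4: ['display'] (min_width=7, slack=5)
Line 5: ['tomato'] (min_width=6, slack=6)
Line 6: ['pepper', 'why'] (min_width=10, slack=2)
Line 7: ['stone', 'oats'] (min_width=10, slack=2)
Line 8: ['one', 'sky', 'a'] (min_width=9, slack=3)
Line 9: ['will', 'cloud'] (min_width=10, slack=2)
Line 10: ['who', 'how'] (min_width=7, slack=5)
Line 11: ['pepper', 'angry'] (min_width=12, slack=0)
Line 12: ['the', 'sand'] (min_width=8, slack=4)
Line 13: ['bear', 'at'] (min_width=7, slack=5)
Line 14: ['metal', 'brick'] (min_width=11, slack=1)
Line 15: ['the'] (min_width=3, slack=9)
Line 16: ['microwave'] (min_width=9, slack=3)
Total lines: 16

Answer: 16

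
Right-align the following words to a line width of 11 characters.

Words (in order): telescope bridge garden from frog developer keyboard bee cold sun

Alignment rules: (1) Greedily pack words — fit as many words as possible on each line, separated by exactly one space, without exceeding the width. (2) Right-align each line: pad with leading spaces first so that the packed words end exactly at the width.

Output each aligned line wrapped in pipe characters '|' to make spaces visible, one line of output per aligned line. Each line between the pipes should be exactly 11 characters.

Line 1: ['telescope'] (min_width=9, slack=2)
Line 2: ['bridge'] (min_width=6, slack=5)
Line 3: ['garden', 'from'] (min_width=11, slack=0)
Line 4: ['frog'] (min_width=4, slack=7)
Line 5: ['developer'] (min_width=9, slack=2)
Line 6: ['keyboard'] (min_width=8, slack=3)
Line 7: ['bee', 'cold'] (min_width=8, slack=3)
Line 8: ['sun'] (min_width=3, slack=8)

Answer: |  telescope|
|     bridge|
|garden from|
|       frog|
|  developer|
|   keyboard|
|   bee cold|
|        sun|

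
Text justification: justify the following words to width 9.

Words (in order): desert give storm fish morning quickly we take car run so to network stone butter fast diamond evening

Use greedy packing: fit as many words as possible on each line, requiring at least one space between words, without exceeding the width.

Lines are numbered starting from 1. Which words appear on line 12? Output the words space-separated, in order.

Answer: butter

Derivation:
Line 1: ['desert'] (min_width=6, slack=3)
Line 2: ['give'] (min_width=4, slack=5)
Line 3: ['storm'] (min_width=5, slack=4)
Line 4: ['fish'] (min_width=4, slack=5)
Line 5: ['morning'] (min_width=7, slack=2)
Line 6: ['quickly'] (min_width=7, slack=2)
Line 7: ['we', 'take'] (min_width=7, slack=2)
Line 8: ['car', 'run'] (min_width=7, slack=2)
Line 9: ['so', 'to'] (min_width=5, slack=4)
Line 10: ['network'] (min_width=7, slack=2)
Line 11: ['stone'] (min_width=5, slack=4)
Line 12: ['butter'] (min_width=6, slack=3)
Line 13: ['fast'] (min_width=4, slack=5)
Line 14: ['diamond'] (min_width=7, slack=2)
Line 15: ['evening'] (min_width=7, slack=2)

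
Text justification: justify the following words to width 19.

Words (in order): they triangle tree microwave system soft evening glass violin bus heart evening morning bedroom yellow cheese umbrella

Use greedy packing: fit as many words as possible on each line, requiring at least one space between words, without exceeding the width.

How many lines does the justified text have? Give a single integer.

Answer: 7

Derivation:
Line 1: ['they', 'triangle', 'tree'] (min_width=18, slack=1)
Line 2: ['microwave', 'system'] (min_width=16, slack=3)
Line 3: ['soft', 'evening', 'glass'] (min_width=18, slack=1)
Line 4: ['violin', 'bus', 'heart'] (min_width=16, slack=3)
Line 5: ['evening', 'morning'] (min_width=15, slack=4)
Line 6: ['bedroom', 'yellow'] (min_width=14, slack=5)
Line 7: ['cheese', 'umbrella'] (min_width=15, slack=4)
Total lines: 7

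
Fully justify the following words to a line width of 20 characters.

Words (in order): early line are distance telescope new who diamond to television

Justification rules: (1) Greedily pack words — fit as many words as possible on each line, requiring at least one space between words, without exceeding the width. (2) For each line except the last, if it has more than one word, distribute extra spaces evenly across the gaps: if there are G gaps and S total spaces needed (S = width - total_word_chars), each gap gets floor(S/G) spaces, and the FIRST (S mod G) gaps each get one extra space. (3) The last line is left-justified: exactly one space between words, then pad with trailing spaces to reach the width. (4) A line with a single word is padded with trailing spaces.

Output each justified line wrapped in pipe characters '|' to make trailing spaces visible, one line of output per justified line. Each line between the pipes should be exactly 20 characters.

Answer: |early    line    are|
|distance   telescope|
|new  who  diamond to|
|television          |

Derivation:
Line 1: ['early', 'line', 'are'] (min_width=14, slack=6)
Line 2: ['distance', 'telescope'] (min_width=18, slack=2)
Line 3: ['new', 'who', 'diamond', 'to'] (min_width=18, slack=2)
Line 4: ['television'] (min_width=10, slack=10)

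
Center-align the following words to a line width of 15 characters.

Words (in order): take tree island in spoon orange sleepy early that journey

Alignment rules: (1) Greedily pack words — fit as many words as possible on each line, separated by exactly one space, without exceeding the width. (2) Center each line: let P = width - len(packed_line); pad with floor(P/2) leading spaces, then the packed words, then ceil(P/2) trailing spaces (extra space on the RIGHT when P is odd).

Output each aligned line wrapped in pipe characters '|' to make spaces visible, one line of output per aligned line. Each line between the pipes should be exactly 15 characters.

Line 1: ['take', 'tree'] (min_width=9, slack=6)
Line 2: ['island', 'in', 'spoon'] (min_width=15, slack=0)
Line 3: ['orange', 'sleepy'] (min_width=13, slack=2)
Line 4: ['early', 'that'] (min_width=10, slack=5)
Line 5: ['journey'] (min_width=7, slack=8)

Answer: |   take tree   |
|island in spoon|
| orange sleepy |
|  early that   |
|    journey    |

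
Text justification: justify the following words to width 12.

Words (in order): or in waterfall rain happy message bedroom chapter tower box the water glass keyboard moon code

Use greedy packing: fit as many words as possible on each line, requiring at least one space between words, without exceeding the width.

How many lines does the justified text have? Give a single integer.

Line 1: ['or', 'in'] (min_width=5, slack=7)
Line 2: ['waterfall'] (min_width=9, slack=3)
Line 3: ['rain', 'happy'] (min_width=10, slack=2)
Line 4: ['message'] (min_width=7, slack=5)
Line 5: ['bedroom'] (min_width=7, slack=5)
Line 6: ['chapter'] (min_width=7, slack=5)
Line 7: ['tower', 'box'] (min_width=9, slack=3)
Line 8: ['the', 'water'] (min_width=9, slack=3)
Line 9: ['glass'] (min_width=5, slack=7)
Line 10: ['keyboard'] (min_width=8, slack=4)
Line 11: ['moon', 'code'] (min_width=9, slack=3)
Total lines: 11

Answer: 11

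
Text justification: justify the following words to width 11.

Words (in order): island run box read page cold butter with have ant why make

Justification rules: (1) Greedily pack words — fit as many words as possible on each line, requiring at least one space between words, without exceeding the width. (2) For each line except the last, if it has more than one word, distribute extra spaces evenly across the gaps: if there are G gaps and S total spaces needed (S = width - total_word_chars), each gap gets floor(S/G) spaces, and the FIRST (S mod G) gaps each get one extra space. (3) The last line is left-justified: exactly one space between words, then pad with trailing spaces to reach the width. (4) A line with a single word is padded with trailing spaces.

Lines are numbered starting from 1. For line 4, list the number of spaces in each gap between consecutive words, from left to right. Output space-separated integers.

Line 1: ['island', 'run'] (min_width=10, slack=1)
Line 2: ['box', 'read'] (min_width=8, slack=3)
Line 3: ['page', 'cold'] (min_width=9, slack=2)
Line 4: ['butter', 'with'] (min_width=11, slack=0)
Line 5: ['have', 'ant'] (min_width=8, slack=3)
Line 6: ['why', 'make'] (min_width=8, slack=3)

Answer: 1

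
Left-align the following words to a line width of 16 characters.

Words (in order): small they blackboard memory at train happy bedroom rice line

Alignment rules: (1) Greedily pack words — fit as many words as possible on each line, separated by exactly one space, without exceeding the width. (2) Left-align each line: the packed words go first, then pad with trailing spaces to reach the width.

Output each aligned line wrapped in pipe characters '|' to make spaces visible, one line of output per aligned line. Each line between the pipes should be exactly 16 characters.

Answer: |small they      |
|blackboard      |
|memory at train |
|happy bedroom   |
|rice line       |

Derivation:
Line 1: ['small', 'they'] (min_width=10, slack=6)
Line 2: ['blackboard'] (min_width=10, slack=6)
Line 3: ['memory', 'at', 'train'] (min_width=15, slack=1)
Line 4: ['happy', 'bedroom'] (min_width=13, slack=3)
Line 5: ['rice', 'line'] (min_width=9, slack=7)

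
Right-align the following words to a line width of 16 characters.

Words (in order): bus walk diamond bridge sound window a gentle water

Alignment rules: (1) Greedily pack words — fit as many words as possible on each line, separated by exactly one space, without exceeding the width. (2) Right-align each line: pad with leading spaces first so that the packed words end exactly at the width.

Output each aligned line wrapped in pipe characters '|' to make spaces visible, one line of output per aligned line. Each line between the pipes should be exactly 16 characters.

Line 1: ['bus', 'walk', 'diamond'] (min_width=16, slack=0)
Line 2: ['bridge', 'sound'] (min_width=12, slack=4)
Line 3: ['window', 'a', 'gentle'] (min_width=15, slack=1)
Line 4: ['water'] (min_width=5, slack=11)

Answer: |bus walk diamond|
|    bridge sound|
| window a gentle|
|           water|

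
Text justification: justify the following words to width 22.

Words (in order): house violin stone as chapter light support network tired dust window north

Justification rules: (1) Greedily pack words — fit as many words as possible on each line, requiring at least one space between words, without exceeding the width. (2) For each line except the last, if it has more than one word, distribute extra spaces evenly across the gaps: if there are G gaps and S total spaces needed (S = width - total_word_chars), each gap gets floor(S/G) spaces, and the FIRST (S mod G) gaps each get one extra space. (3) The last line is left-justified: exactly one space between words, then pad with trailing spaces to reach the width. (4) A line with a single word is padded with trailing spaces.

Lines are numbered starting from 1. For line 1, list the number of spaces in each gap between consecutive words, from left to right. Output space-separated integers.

Answer: 2 1 1

Derivation:
Line 1: ['house', 'violin', 'stone', 'as'] (min_width=21, slack=1)
Line 2: ['chapter', 'light', 'support'] (min_width=21, slack=1)
Line 3: ['network', 'tired', 'dust'] (min_width=18, slack=4)
Line 4: ['window', 'north'] (min_width=12, slack=10)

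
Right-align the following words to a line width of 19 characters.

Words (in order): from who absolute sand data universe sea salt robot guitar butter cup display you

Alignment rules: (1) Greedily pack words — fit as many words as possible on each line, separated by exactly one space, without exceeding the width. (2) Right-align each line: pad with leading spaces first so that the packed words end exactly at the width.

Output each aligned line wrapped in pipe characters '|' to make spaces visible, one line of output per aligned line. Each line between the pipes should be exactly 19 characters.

Line 1: ['from', 'who', 'absolute'] (min_width=17, slack=2)
Line 2: ['sand', 'data', 'universe'] (min_width=18, slack=1)
Line 3: ['sea', 'salt', 'robot'] (min_width=14, slack=5)
Line 4: ['guitar', 'butter', 'cup'] (min_width=17, slack=2)
Line 5: ['display', 'you'] (min_width=11, slack=8)

Answer: |  from who absolute|
| sand data universe|
|     sea salt robot|
|  guitar butter cup|
|        display you|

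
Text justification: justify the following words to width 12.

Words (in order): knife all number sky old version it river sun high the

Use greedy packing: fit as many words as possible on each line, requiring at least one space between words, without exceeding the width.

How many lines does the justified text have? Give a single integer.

Answer: 5

Derivation:
Line 1: ['knife', 'all'] (min_width=9, slack=3)
Line 2: ['number', 'sky'] (min_width=10, slack=2)
Line 3: ['old', 'version'] (min_width=11, slack=1)
Line 4: ['it', 'river', 'sun'] (min_width=12, slack=0)
Line 5: ['high', 'the'] (min_width=8, slack=4)
Total lines: 5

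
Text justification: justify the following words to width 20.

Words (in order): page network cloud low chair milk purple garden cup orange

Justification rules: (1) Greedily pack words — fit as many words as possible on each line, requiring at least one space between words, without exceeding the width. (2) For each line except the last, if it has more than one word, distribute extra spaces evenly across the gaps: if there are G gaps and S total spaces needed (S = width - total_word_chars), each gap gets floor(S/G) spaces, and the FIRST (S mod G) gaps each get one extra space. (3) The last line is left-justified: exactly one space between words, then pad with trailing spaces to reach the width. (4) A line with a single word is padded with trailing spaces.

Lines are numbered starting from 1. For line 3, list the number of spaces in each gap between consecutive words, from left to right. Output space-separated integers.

Answer: 3 2

Derivation:
Line 1: ['page', 'network', 'cloud'] (min_width=18, slack=2)
Line 2: ['low', 'chair', 'milk'] (min_width=14, slack=6)
Line 3: ['purple', 'garden', 'cup'] (min_width=17, slack=3)
Line 4: ['orange'] (min_width=6, slack=14)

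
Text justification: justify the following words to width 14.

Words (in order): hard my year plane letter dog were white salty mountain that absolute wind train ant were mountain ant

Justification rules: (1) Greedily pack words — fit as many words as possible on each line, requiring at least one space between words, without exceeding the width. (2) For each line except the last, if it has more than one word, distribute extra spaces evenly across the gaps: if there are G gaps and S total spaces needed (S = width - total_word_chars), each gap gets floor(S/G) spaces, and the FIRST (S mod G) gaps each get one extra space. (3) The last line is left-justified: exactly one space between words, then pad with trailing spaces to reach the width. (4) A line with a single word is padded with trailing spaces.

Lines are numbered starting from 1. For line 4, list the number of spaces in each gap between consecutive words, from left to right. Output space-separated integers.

Line 1: ['hard', 'my', 'year'] (min_width=12, slack=2)
Line 2: ['plane', 'letter'] (min_width=12, slack=2)
Line 3: ['dog', 'were', 'white'] (min_width=14, slack=0)
Line 4: ['salty', 'mountain'] (min_width=14, slack=0)
Line 5: ['that', 'absolute'] (min_width=13, slack=1)
Line 6: ['wind', 'train', 'ant'] (min_width=14, slack=0)
Line 7: ['were', 'mountain'] (min_width=13, slack=1)
Line 8: ['ant'] (min_width=3, slack=11)

Answer: 1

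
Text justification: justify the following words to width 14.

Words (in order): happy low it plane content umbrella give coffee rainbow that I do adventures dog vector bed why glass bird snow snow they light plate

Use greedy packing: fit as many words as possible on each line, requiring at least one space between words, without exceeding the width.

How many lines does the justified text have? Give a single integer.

Line 1: ['happy', 'low', 'it'] (min_width=12, slack=2)
Line 2: ['plane', 'content'] (min_width=13, slack=1)
Line 3: ['umbrella', 'give'] (min_width=13, slack=1)
Line 4: ['coffee', 'rainbow'] (min_width=14, slack=0)
Line 5: ['that', 'I', 'do'] (min_width=9, slack=5)
Line 6: ['adventures', 'dog'] (min_width=14, slack=0)
Line 7: ['vector', 'bed', 'why'] (min_width=14, slack=0)
Line 8: ['glass', 'bird'] (min_width=10, slack=4)
Line 9: ['snow', 'snow', 'they'] (min_width=14, slack=0)
Line 10: ['light', 'plate'] (min_width=11, slack=3)
Total lines: 10

Answer: 10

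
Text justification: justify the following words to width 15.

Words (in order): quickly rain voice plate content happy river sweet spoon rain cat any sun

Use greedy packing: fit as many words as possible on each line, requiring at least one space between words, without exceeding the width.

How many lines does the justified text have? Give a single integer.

Line 1: ['quickly', 'rain'] (min_width=12, slack=3)
Line 2: ['voice', 'plate'] (min_width=11, slack=4)
Line 3: ['content', 'happy'] (min_width=13, slack=2)
Line 4: ['river', 'sweet'] (min_width=11, slack=4)
Line 5: ['spoon', 'rain', 'cat'] (min_width=14, slack=1)
Line 6: ['any', 'sun'] (min_width=7, slack=8)
Total lines: 6

Answer: 6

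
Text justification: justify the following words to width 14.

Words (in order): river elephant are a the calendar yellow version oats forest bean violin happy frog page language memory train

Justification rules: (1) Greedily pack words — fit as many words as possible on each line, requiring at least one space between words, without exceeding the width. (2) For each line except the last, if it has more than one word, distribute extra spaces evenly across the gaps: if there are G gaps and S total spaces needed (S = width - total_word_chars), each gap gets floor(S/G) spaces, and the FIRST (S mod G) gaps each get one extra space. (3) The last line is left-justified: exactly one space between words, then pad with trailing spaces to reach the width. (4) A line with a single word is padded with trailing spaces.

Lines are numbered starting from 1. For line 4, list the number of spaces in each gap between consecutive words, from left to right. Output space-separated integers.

Answer: 1

Derivation:
Line 1: ['river', 'elephant'] (min_width=14, slack=0)
Line 2: ['are', 'a', 'the'] (min_width=9, slack=5)
Line 3: ['calendar'] (min_width=8, slack=6)
Line 4: ['yellow', 'version'] (min_width=14, slack=0)
Line 5: ['oats', 'forest'] (min_width=11, slack=3)
Line 6: ['bean', 'violin'] (min_width=11, slack=3)
Line 7: ['happy', 'frog'] (min_width=10, slack=4)
Line 8: ['page', 'language'] (min_width=13, slack=1)
Line 9: ['memory', 'train'] (min_width=12, slack=2)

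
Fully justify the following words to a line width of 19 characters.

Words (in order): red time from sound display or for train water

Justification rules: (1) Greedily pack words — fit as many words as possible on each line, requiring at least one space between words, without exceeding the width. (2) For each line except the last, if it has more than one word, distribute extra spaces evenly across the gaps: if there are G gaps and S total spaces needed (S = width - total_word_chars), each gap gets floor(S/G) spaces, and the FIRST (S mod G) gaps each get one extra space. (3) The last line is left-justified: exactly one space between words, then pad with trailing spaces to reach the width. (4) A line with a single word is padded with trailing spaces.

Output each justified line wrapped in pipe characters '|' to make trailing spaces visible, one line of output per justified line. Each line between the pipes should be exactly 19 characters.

Line 1: ['red', 'time', 'from', 'sound'] (min_width=19, slack=0)
Line 2: ['display', 'or', 'for'] (min_width=14, slack=5)
Line 3: ['train', 'water'] (min_width=11, slack=8)

Answer: |red time from sound|
|display    or   for|
|train water        |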